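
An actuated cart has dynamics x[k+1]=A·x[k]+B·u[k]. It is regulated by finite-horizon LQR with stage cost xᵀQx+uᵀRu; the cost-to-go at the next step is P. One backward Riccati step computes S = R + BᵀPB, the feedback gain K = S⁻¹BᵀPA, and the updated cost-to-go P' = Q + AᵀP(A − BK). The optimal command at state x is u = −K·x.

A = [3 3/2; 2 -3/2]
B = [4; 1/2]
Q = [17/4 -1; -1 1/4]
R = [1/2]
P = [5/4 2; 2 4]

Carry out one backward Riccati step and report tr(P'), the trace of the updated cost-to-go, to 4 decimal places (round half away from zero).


8.3930

BᵀP = [6.0000 10.0000]
S = R + BᵀPB = [1/2] + [29.0000] = [29.5000]
BᵀPA = [38.0000 -6.0000]
K = S⁻¹·BᵀPA = [1.2881 -0.2034]
A−BK = [-2.1525 2.3136; 1.3559 -1.3983]
AᵀP(A−BK) = [2.3008 -1.6462; -1.6462 1.5922]
P' = Q + AᵀP(A−BK) = [6.5508 -2.6462; -2.6462 1.8422]
tr(P') = 8.3930


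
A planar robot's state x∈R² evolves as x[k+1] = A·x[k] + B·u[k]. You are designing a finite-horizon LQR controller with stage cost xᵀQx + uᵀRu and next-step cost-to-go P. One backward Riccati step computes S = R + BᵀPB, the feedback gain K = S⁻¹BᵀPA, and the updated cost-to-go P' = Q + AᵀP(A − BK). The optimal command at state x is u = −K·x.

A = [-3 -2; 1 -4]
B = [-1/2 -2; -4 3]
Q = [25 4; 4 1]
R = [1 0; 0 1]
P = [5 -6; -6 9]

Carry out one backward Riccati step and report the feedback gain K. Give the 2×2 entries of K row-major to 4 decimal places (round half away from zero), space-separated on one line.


BᵀP = [21.5000 -33.0000; -28.0000 39.0000]
S = R + BᵀPB = [1 0; 0 1] + [121.2500 -142.0000; -142.0000 173.0000] = [122.2500 -142.0000; -142.0000 174.0000]
BᵀPA = [-97.5000 89.0000; 123.0000 -100.0000]
K = S⁻¹·BᵀPA = [0.4524 1.1612; 1.0761 0.3729]
A−BK = [-0.6217 -0.6736; -0.4187 -0.4740]
AᵀP(A−BK) = [1.7492 1.3463; 1.3463 1.9467]
P' = Q + AᵀP(A−BK) = [26.7492 5.3463; 5.3463 2.9467]
tr(P') = 29.6959

0.4524 1.1612 1.0761 0.3729


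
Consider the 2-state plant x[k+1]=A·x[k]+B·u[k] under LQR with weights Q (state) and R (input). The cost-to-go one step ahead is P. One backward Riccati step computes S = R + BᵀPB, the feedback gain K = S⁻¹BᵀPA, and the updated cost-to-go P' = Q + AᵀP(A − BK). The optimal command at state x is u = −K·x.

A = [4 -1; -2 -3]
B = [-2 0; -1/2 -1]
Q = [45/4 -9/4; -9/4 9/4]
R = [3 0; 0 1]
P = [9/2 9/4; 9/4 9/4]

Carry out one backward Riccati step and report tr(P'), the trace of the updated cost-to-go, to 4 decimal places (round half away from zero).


29.3931

BᵀP = [-10.1250 -5.6250; -2.2500 -2.2500]
S = R + BᵀPB = [3 0; 0 1] + [23.0625 5.6250; 5.6250 2.2500] = [26.0625 5.6250; 5.6250 3.2500]
BᵀPA = [-29.2500 27.0000; -4.5000 9.0000]
K = S⁻¹·BᵀPA = [-1.3145 0.6996; 0.8905 1.5583]
A−BK = [1.3710 0.3993; -1.7668 -1.0919]
AᵀP(A−BK) = [10.5583 0.4770; 0.4770 5.3348]
P' = Q + AᵀP(A−BK) = [21.8083 -1.7730; -1.7730 7.5848]
tr(P') = 29.3931


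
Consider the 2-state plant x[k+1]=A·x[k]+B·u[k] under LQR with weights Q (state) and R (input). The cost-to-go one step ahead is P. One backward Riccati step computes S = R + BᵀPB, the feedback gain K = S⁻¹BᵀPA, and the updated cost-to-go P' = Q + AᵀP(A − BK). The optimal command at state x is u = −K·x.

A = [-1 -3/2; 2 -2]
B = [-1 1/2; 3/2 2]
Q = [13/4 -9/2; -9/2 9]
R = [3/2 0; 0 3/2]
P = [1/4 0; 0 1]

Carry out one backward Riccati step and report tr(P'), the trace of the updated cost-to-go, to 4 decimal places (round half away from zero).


BᵀP = [-0.2500 1.5000; 0.1250 2.0000]
S = R + BᵀPB = [3/2 0; 0 3/2] + [2.5000 2.8750; 2.8750 4.0625] = [4.0000 2.8750; 2.8750 5.5625]
BᵀPA = [3.2500 -2.6250; 3.8750 -4.1875]
K = S⁻¹·BᵀPA = [0.4961 -0.1832; 0.4402 -0.6581]
A−BK = [-0.7240 -1.3542; 0.3754 -0.4089]
AᵀP(A−BK) = [0.9318 -0.4793; -0.4793 1.3257]
P' = Q + AᵀP(A−BK) = [4.1818 -4.9793; -4.9793 10.3257]
tr(P') = 14.5075

14.5075


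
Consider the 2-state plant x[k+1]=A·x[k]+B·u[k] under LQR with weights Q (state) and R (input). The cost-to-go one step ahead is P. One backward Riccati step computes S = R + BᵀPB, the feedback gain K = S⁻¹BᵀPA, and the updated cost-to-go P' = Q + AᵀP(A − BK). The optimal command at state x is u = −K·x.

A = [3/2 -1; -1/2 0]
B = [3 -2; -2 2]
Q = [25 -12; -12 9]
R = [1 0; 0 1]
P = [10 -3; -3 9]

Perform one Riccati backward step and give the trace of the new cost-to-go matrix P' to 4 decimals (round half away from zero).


36.0332

BᵀP = [36.0000 -27.0000; -26.0000 24.0000]
S = R + BᵀPB = [1 0; 0 1] + [162.0000 -126.0000; -126.0000 100.0000] = [163.0000 -126.0000; -126.0000 101.0000]
BᵀPA = [67.5000 -36.0000; -51.0000 26.0000]
K = S⁻¹·BᵀPA = [0.6670 -0.6133; 0.3271 -0.5077]
A−BK = [0.1533 -0.1755; 0.1797 -0.2112]
AᵀP(A−BK) = [0.9123 -0.9940; -0.9940 1.1210]
P' = Q + AᵀP(A−BK) = [25.9123 -12.9940; -12.9940 10.1210]
tr(P') = 36.0332


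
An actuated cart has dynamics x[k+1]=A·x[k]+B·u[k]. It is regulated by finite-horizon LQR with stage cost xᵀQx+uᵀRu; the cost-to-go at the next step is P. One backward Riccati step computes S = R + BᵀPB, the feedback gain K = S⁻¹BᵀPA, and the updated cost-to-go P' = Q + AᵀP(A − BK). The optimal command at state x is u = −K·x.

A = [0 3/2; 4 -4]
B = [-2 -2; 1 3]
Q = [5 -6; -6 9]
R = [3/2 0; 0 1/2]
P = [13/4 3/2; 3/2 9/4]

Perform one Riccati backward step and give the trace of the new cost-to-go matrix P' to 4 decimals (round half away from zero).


22.1826

BᵀP = [-5.0000 -0.7500; -2.0000 3.7500]
S = R + BᵀPB = [3/2 0; 0 1/2] + [9.2500 7.7500; 7.7500 15.2500] = [10.7500 7.7500; 7.7500 15.7500]
BᵀPA = [-3.0000 -4.5000; 15.0000 -18.0000]
K = S⁻¹·BᵀPA = [-1.4966 0.6281; 1.6888 -1.4519]
A−BK = [0.3844 -0.1476; 0.4302 -0.2723]
AᵀP(A−BK) = [6.1785 -3.3364; -3.3364 2.0041]
P' = Q + AᵀP(A−BK) = [11.1785 -9.3364; -9.3364 11.0041]
tr(P') = 22.1826


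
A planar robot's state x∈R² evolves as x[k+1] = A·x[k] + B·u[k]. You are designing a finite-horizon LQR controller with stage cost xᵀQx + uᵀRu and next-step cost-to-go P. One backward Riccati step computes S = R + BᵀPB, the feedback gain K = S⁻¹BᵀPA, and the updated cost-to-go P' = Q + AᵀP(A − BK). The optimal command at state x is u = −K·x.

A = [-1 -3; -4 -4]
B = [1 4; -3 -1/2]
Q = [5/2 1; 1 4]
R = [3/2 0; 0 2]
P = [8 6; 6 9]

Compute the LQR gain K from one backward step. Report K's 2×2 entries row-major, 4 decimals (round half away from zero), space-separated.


BᵀP = [-10.0000 -21.0000; 29.0000 19.5000]
S = R + BᵀPB = [3/2 0; 0 2] + [53.0000 -29.5000; -29.5000 106.2500] = [54.5000 -29.5000; -29.5000 108.2500]
BᵀPA = [94.0000 114.0000; -107.0000 -165.0000]
K = S⁻¹·BᵀPA = [1.3956 1.4859; -0.6081 -1.1193]
A−BK = [0.0369 -0.0086; -0.1173 -0.1021]
AᵀP(A−BK) = [3.7439 4.5605; 4.5605 5.9223]
P' = Q + AᵀP(A−BK) = [6.2439 5.5605; 5.5605 9.9223]
tr(P') = 16.1662

1.3956 1.4859 -0.6081 -1.1193


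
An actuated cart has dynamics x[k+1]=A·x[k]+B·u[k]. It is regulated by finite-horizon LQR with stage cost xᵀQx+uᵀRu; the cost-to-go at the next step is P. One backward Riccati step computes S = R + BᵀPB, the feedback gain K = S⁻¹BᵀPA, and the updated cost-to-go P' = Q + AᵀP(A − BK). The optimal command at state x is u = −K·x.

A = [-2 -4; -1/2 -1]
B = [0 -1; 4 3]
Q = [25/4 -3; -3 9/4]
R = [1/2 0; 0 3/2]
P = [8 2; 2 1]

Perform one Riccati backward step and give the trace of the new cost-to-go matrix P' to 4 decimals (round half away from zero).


35.6610

BᵀP = [8.0000 4.0000; -2.0000 1.0000]
S = R + BᵀPB = [1/2 0; 0 3/2] + [16.0000 4.0000; 4.0000 5.0000] = [16.5000 4.0000; 4.0000 6.5000]
BᵀPA = [-18.0000 -36.0000; 3.5000 7.0000]
K = S⁻¹·BᵀPA = [-1.4356 -2.8712; 1.4219 2.8438]
A−BK = [-0.5781 -1.1562; 0.9767 1.9534]
AᵀP(A−BK) = [5.4322 10.8644; 10.8644 21.7288]
P' = Q + AᵀP(A−BK) = [11.6822 7.8644; 7.8644 23.9788]
tr(P') = 35.6610


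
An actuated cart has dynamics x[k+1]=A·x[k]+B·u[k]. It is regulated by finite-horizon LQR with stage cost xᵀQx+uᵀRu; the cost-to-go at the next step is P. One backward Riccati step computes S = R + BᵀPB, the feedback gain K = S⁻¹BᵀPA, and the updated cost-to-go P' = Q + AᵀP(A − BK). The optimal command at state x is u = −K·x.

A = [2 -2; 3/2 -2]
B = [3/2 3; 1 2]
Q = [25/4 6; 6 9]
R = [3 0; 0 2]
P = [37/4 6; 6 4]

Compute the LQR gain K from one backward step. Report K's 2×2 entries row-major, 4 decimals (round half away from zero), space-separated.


0.1957 -0.2172 0.5872 -0.6517

BᵀP = [19.8750 13.0000; 39.7500 26.0000]
S = R + BᵀPB = [3 0; 0 2] + [42.8125 85.6250; 85.6250 171.2500] = [45.8125 85.6250; 85.6250 173.2500]
BᵀPA = [59.2500 -65.7500; 118.5000 -131.5000]
K = S⁻¹·BᵀPA = [0.1957 -0.2172; 0.5872 -0.6517]
A−BK = [-0.0553 0.2808; 0.1298 -0.4795]
AᵀP(A−BK) = [0.8142 -0.9077; -0.9077 1.0242]
P' = Q + AᵀP(A−BK) = [7.0642 5.0923; 5.0923 10.0242]
tr(P') = 17.0883


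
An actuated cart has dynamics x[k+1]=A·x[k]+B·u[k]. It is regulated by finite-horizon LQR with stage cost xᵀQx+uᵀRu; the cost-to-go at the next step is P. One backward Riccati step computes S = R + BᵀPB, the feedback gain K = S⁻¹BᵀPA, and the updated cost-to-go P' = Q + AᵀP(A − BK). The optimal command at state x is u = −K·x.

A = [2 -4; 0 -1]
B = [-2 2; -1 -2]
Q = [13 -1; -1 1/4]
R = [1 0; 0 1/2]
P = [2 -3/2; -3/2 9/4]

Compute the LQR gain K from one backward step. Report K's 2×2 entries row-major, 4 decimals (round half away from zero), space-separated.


-0.5017 1.2397 0.3640 -0.4218

BᵀP = [-2.5000 0.7500; 7.0000 -7.5000]
S = R + BᵀPB = [1 0; 0 1/2] + [4.2500 -6.5000; -6.5000 29.0000] = [5.2500 -6.5000; -6.5000 29.5000]
BᵀPA = [-5.0000 9.2500; 14.0000 -20.5000]
K = S⁻¹·BᵀPA = [-0.5017 1.2397; 0.3640 -0.4218]
A−BK = [0.2686 -0.6770; 0.2264 -0.6038]
AᵀP(A−BK) = [0.3951 -0.8968; -0.8968 2.1365]
P' = Q + AᵀP(A−BK) = [13.3951 -1.8968; -1.8968 2.3865]
tr(P') = 15.7816


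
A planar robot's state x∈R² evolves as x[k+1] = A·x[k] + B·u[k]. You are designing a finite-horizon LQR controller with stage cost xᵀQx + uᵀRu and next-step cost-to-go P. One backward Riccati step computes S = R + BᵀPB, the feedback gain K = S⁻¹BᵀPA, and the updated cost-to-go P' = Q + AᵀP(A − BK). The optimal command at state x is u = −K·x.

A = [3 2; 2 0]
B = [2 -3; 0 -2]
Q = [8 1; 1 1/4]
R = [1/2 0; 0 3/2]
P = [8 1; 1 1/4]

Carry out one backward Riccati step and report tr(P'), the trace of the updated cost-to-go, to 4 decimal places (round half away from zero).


BᵀP = [16.0000 2.0000; -26.0000 -3.5000]
S = R + BᵀPB = [1/2 0; 0 3/2] + [32.0000 -52.0000; -52.0000 85.0000] = [32.5000 -52.0000; -52.0000 86.5000]
BᵀPA = [52.0000 32.0000; -85.0000 -52.0000]
K = S⁻¹·BᵀPA = [0.7273 0.5967; -0.5455 -0.2424]
A−BK = [-0.0909 0.0793; 0.9091 -0.4848]
AᵀP(A−BK) = [0.8182 0.3636; 0.3636 0.2984]
P' = Q + AᵀP(A−BK) = [8.8182 1.3636; 1.3636 0.5484]
tr(P') = 9.3666

9.3666


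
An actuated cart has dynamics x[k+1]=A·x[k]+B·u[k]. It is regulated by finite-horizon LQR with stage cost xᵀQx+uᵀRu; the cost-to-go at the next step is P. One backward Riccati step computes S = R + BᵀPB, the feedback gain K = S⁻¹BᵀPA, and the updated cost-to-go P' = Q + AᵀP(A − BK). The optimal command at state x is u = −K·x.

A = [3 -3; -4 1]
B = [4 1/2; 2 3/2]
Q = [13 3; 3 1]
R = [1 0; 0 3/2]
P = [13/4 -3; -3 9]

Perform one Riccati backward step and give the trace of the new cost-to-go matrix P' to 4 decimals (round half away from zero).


47.4634

BᵀP = [7.0000 6.0000; -2.8750 12.0000]
S = R + BᵀPB = [1 0; 0 3/2] + [40.0000 12.5000; 12.5000 16.5625] = [41.0000 12.5000; 12.5000 18.0625]
BᵀPA = [-3.0000 -15.0000; -56.6250 20.6250]
K = S⁻¹·BᵀPA = [1.1186 -0.9049; -3.9091 1.7681]
A−BK = [0.4801 -0.2644; -0.3736 0.1577]
AᵀP(A−BK) = [27.2541 -12.8459; -12.8459 6.2092]
P' = Q + AᵀP(A−BK) = [40.2541 -9.8459; -9.8459 7.2092]
tr(P') = 47.4634


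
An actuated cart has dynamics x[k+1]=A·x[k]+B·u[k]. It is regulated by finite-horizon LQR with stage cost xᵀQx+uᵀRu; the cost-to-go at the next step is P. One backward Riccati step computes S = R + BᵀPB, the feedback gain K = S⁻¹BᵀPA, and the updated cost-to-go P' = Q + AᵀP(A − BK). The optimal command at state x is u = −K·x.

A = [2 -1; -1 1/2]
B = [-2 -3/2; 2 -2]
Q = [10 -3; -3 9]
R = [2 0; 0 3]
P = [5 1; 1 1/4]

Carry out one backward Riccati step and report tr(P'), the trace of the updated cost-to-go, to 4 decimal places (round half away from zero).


20.5417

BᵀP = [-8.0000 -1.5000; -9.5000 -2.0000]
S = R + BᵀPB = [2 0; 0 3] + [13.0000 15.0000; 15.0000 18.2500] = [15.0000 15.0000; 15.0000 21.2500]
BᵀPA = [-14.5000 7.2500; -17.0000 8.5000]
K = S⁻¹·BᵀPA = [-0.5667 0.2833; -0.4000 0.2000]
A−BK = [0.2667 -0.1333; -0.6667 0.3333]
AᵀP(A−BK) = [1.2333 -0.6167; -0.6167 0.3083]
P' = Q + AᵀP(A−BK) = [11.2333 -3.6167; -3.6167 9.3083]
tr(P') = 20.5417


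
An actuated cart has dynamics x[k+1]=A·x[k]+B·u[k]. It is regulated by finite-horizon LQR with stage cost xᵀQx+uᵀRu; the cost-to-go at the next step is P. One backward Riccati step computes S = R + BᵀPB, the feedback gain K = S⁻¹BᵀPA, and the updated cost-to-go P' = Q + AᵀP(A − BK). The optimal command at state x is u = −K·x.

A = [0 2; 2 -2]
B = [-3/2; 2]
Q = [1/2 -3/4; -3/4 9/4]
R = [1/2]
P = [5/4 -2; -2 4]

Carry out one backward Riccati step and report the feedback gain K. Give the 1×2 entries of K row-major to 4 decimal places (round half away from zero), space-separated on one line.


0.7026 -1.0778

BᵀP = [-5.8750 11.0000]
S = R + BᵀPB = [1/2] + [30.8125] = [31.3125]
BᵀPA = [22.0000 -33.7500]
K = S⁻¹·BᵀPA = [0.7026 -1.0778]
A−BK = [1.0539 0.3832; 0.5948 0.1557]
AᵀP(A−BK) = [0.5429 -0.2874; -0.2874 0.6228]
P' = Q + AᵀP(A−BK) = [1.0429 -1.0374; -1.0374 2.8728]
tr(P') = 3.9157


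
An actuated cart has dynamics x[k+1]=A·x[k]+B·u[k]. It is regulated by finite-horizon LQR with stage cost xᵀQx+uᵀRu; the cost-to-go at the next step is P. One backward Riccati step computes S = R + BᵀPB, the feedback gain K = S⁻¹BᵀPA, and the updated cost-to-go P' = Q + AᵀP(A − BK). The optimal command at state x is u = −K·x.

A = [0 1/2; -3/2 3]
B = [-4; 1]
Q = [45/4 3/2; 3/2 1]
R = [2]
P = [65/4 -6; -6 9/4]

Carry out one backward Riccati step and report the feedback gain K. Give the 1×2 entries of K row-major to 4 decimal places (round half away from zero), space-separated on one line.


-0.1261 0.1385

BᵀP = [-71.0000 26.2500]
S = R + BᵀPB = [2] + [310.2500] = [312.2500]
BᵀPA = [-39.3750 43.2500]
K = S⁻¹·BᵀPA = [-0.1261 0.1385]
A−BK = [-0.5044 1.0540; -1.3739 2.8615]
AᵀP(A−BK) = [0.0973 -0.1711; -0.1711 0.3219]
P' = Q + AᵀP(A−BK) = [11.3473 1.3289; 1.3289 1.3219]
tr(P') = 12.6692


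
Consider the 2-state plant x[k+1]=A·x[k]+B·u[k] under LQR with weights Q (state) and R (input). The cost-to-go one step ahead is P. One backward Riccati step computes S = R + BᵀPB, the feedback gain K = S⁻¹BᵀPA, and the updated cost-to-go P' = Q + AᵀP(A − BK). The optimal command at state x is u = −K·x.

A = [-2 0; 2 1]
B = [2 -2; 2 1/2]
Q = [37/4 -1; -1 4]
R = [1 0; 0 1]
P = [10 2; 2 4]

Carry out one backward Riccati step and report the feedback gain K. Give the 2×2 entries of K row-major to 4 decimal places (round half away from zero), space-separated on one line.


BᵀP = [24.0000 12.0000; -19.0000 -2.0000]
S = R + BᵀPB = [1 0; 0 1] + [72.0000 -42.0000; -42.0000 37.0000] = [73.0000 -42.0000; -42.0000 38.0000]
BᵀPA = [-24.0000 12.0000; 34.0000 -2.0000]
K = S⁻¹·BᵀPA = [0.5109 0.3683; 1.4594 0.3545]
A−BK = [-0.1030 -0.0277; 0.2485 0.0861]
AᵀP(A−BK) = [2.6416 0.7881; 0.7881 0.2891]
P' = Q + AᵀP(A−BK) = [11.8916 -0.2119; -0.2119 4.2891]
tr(P') = 16.1807

0.5109 0.3683 1.4594 0.3545


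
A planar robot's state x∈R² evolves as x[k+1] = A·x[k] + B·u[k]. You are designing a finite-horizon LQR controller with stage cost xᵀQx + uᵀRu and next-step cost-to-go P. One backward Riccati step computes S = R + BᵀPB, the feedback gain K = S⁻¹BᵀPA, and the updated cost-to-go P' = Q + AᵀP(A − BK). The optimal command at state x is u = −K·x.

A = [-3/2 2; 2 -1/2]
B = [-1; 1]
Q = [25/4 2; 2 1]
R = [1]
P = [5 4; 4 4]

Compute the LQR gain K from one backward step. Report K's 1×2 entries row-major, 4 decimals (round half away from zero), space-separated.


0.7500 -1.0000

BᵀP = [-1.0000 0.0000]
S = R + BᵀPB = [1] + [1.0000] = [2.0000]
BᵀPA = [1.5000 -2.0000]
K = S⁻¹·BᵀPA = [0.7500 -1.0000]
A−BK = [-0.7500 1.0000; 1.2500 0.5000]
AᵀP(A−BK) = [2.1250 1.5000; 1.5000 11.0000]
P' = Q + AᵀP(A−BK) = [8.3750 3.5000; 3.5000 12.0000]
tr(P') = 20.3750


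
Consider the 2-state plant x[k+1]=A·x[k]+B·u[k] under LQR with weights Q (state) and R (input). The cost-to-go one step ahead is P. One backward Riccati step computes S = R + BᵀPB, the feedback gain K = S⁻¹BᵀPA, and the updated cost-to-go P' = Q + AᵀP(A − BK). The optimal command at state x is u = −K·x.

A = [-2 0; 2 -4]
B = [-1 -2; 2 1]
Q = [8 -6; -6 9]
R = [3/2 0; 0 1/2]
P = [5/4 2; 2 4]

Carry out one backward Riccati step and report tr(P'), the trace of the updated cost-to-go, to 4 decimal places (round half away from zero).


27.3150

BᵀP = [2.7500 6.0000; -0.5000 0.0000]
S = R + BᵀPB = [3/2 0; 0 1/2] + [9.2500 0.5000; 0.5000 1.0000] = [10.7500 0.5000; 0.5000 1.5000]
BᵀPA = [6.5000 -24.0000; 1.0000 0.0000]
K = S⁻¹·BᵀPA = [0.5827 -2.2677; 0.4724 0.7559]
A−BK = [-0.4724 -0.7559; 0.3622 -0.2205]
AᵀP(A−BK) = [0.7402 -2.0157; -2.0157 9.5748]
P' = Q + AᵀP(A−BK) = [8.7402 -8.0157; -8.0157 18.5748]
tr(P') = 27.3150


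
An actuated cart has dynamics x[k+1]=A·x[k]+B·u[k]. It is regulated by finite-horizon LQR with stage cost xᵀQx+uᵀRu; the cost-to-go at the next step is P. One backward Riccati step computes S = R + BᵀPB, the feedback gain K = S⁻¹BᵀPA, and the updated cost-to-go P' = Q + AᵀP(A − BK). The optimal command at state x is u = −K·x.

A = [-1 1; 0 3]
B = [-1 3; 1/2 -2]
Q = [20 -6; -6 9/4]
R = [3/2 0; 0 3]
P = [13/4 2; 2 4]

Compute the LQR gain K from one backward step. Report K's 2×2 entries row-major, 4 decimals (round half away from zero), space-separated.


BᵀP = [-2.2500 0.0000; 5.7500 -2.0000]
S = R + BᵀPB = [3/2 0; 0 3] + [2.2500 -6.7500; -6.7500 21.2500] = [3.7500 -6.7500; -6.7500 24.2500]
BᵀPA = [2.2500 -2.2500; -5.7500 -0.2500]
K = S⁻¹·BᵀPA = [0.3471 -1.2397; -0.1405 -0.3554]
A−BK = [-0.2314 0.8264; -0.4545 2.9091]
AᵀP(A−BK) = [1.6612 -8.5041; -8.5041 48.3719]
P' = Q + AᵀP(A−BK) = [21.6612 -14.5041; -14.5041 50.6219]
tr(P') = 72.2831

0.3471 -1.2397 -0.1405 -0.3554


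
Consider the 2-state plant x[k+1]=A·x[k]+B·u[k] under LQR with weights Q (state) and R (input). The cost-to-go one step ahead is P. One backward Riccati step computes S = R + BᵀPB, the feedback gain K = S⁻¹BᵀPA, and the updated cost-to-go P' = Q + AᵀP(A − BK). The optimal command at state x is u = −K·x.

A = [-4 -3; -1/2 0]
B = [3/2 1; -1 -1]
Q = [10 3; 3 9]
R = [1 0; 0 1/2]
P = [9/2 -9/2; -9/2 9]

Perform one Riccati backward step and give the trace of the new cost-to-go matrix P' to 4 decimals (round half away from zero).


40.6396

BᵀP = [11.2500 -15.7500; 9.0000 -13.5000]
S = R + BᵀPB = [1 0; 0 1/2] + [32.6250 27.0000; 27.0000 22.5000] = [33.6250 27.0000; 27.0000 23.0000]
BᵀPA = [-37.1250 -33.7500; -29.2500 -27.0000]
K = S⁻¹·BᵀPA = [-1.4451 -1.0648; 0.4246 0.0761]
A−BK = [-2.2570 -1.4789; -1.5204 -0.9887]
AᵀP(A−BK) = [15.0227 9.9444; 9.9444 6.6169]
P' = Q + AᵀP(A−BK) = [25.0227 12.9444; 12.9444 15.6169]
tr(P') = 40.6396


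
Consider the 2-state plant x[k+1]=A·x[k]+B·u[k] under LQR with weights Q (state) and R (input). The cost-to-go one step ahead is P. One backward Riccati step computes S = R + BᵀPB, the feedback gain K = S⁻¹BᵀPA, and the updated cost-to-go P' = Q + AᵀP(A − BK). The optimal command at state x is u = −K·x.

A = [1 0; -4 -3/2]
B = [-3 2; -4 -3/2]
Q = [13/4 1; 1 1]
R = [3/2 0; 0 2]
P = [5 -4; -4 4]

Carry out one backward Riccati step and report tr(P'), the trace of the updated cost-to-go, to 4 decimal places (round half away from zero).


8.1321

BᵀP = [1.0000 -4.0000; 16.0000 -14.0000]
S = R + BᵀPB = [3/2 0; 0 2] + [13.0000 8.0000; 8.0000 53.0000] = [14.5000 8.0000; 8.0000 55.0000]
BᵀPA = [17.0000 6.0000; 72.0000 21.0000]
K = S⁻¹·BᵀPA = [0.4894 0.2209; 1.2379 0.3497]
A−BK = [-0.0075 -0.0368; -0.1854 -0.0920]
AᵀP(A−BK) = [3.5508 1.0675; 1.0675 0.3313]
P' = Q + AᵀP(A−BK) = [6.8008 2.0675; 2.0675 1.3313]
tr(P') = 8.1321


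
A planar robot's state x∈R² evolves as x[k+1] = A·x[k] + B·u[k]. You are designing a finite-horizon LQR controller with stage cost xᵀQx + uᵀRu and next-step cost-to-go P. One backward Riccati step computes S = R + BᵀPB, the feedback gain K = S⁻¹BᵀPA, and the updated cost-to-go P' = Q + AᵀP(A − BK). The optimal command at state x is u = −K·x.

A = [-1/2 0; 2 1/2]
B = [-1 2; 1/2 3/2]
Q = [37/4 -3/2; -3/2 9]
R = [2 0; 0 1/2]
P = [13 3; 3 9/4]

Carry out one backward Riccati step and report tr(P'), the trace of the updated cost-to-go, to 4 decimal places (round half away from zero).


21.7650

BᵀP = [-11.5000 -1.8750; 30.5000 9.3750]
S = R + BᵀPB = [2 0; 0 1/2] + [10.5625 -25.8125; -25.8125 75.0625] = [12.5625 -25.8125; -25.8125 75.5625]
BᵀPA = [2.0000 -0.9375; 3.5000 4.6875]
K = S⁻¹·BᵀPA = [0.8533 0.1773; 0.3378 0.1226]
A−BK = [-0.3223 -0.0679; 1.0666 0.2275]
AᵀP(A−BK) = [3.3609 0.7165; 0.7165 0.1541]
P' = Q + AᵀP(A−BK) = [12.6109 -0.7835; -0.7835 9.1541]
tr(P') = 21.7650


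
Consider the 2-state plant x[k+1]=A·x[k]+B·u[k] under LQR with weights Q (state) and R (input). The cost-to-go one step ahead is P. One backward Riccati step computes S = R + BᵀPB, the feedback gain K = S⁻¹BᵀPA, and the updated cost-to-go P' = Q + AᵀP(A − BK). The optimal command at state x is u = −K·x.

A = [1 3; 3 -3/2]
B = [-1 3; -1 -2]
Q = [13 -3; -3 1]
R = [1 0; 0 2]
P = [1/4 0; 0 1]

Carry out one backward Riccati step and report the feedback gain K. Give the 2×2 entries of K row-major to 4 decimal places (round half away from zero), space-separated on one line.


BᵀP = [-0.2500 -1.0000; 0.7500 -2.0000]
S = R + BᵀPB = [1 0; 0 2] + [1.2500 1.2500; 1.2500 6.2500] = [2.2500 1.2500; 1.2500 8.2500]
BᵀPA = [-3.2500 0.7500; -5.2500 5.2500]
K = S⁻¹·BᵀPA = [-1.1912 -0.0221; -0.4559 0.6397]
A−BK = [1.1765 1.0588; 0.8971 -0.2426]
AᵀP(A−BK) = [2.9853 -0.4632; -0.4632 1.1581]
P' = Q + AᵀP(A−BK) = [15.9853 -3.4632; -3.4632 2.1581]
tr(P') = 18.1434

-1.1912 -0.0221 -0.4559 0.6397


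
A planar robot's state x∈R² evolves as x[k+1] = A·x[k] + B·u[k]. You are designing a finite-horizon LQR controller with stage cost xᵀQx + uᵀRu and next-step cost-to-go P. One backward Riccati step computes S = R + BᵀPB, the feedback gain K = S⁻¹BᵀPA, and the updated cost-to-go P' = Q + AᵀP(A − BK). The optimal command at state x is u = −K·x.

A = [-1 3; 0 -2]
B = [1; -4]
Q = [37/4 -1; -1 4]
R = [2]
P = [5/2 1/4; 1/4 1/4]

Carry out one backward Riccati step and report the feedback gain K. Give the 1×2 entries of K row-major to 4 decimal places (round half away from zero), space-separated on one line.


BᵀP = [1.5000 -0.7500]
S = R + BᵀPB = [2] + [4.5000] = [6.5000]
BᵀPA = [-1.5000 6.0000]
K = S⁻¹·BᵀPA = [-0.2308 0.9231]
A−BK = [-0.7692 2.0769; -0.9231 1.6923]
AᵀP(A−BK) = [2.1538 -5.6154; -5.6154 14.9615]
P' = Q + AᵀP(A−BK) = [11.4038 -6.6154; -6.6154 18.9615]
tr(P') = 30.3654

-0.2308 0.9231


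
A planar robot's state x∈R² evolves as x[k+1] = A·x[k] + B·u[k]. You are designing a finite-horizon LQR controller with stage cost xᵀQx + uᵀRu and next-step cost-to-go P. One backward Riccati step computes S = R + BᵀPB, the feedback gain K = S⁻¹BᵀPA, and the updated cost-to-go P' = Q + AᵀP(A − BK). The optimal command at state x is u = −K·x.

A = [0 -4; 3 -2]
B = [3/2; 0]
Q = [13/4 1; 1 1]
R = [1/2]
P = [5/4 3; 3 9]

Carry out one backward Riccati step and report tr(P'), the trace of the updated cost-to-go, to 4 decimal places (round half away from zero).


BᵀP = [1.8750 4.5000]
S = R + BᵀPB = [1/2] + [2.8125] = [3.3125]
BᵀPA = [13.5000 -16.5000]
K = S⁻¹·BᵀPA = [4.0755 -4.9811]
A−BK = [-6.1132 3.4717; 3.0000 -2.0000]
AᵀP(A−BK) = [25.9811 -22.7547; -22.7547 21.8113]
P' = Q + AᵀP(A−BK) = [29.2311 -21.7547; -21.7547 22.8113]
tr(P') = 52.0425

52.0425


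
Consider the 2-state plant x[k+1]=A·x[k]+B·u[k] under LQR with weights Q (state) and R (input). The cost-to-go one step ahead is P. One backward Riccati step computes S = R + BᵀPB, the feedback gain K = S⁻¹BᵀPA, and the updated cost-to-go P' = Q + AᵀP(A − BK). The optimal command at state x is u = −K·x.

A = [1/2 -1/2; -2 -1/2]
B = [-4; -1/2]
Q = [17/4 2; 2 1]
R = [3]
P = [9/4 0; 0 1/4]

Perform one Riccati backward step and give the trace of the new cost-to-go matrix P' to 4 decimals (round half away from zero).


6.4422

BᵀP = [-9.0000 -0.1250]
S = R + BᵀPB = [3] + [36.0625] = [39.0625]
BᵀPA = [-4.2500 4.5625]
K = S⁻¹·BᵀPA = [-0.1088 0.1168]
A−BK = [0.0648 -0.0328; -2.0544 -0.4416]
AᵀP(A−BK) = [1.1001 0.1839; 0.1839 0.0921]
P' = Q + AᵀP(A−BK) = [5.3501 2.1839; 2.1839 1.0921]
tr(P') = 6.4422


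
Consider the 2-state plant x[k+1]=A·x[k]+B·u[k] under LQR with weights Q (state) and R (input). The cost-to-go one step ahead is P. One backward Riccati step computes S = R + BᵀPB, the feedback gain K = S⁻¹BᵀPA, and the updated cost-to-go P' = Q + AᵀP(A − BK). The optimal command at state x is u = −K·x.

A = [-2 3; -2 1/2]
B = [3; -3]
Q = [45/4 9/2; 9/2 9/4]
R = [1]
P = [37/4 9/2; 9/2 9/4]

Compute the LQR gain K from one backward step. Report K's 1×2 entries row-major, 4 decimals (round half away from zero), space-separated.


BᵀP = [14.2500 6.7500]
S = R + BᵀPB = [1] + [22.5000] = [23.5000]
BᵀPA = [-42.0000 46.1250]
K = S⁻¹·BᵀPA = [-1.7872 1.9628]
A−BK = [3.3617 -2.8883; -7.3617 6.3883]
AᵀP(A−BK) = [6.9362 -6.8138; -6.8138 6.7799]
P' = Q + AᵀP(A−BK) = [18.1862 -2.3138; -2.3138 9.0299]
tr(P') = 27.2161

-1.7872 1.9628


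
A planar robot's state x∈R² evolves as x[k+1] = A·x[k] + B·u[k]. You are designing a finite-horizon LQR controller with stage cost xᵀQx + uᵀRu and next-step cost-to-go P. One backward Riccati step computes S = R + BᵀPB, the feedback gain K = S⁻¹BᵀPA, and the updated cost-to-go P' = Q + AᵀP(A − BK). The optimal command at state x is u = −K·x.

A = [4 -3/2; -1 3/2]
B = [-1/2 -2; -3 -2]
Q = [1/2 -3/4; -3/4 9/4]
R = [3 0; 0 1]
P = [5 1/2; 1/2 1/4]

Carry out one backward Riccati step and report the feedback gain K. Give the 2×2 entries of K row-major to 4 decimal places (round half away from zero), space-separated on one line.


0.3241 -0.2361 -1.7593 0.6389

BᵀP = [-4.0000 -1.0000; -11.0000 -1.5000]
S = R + BᵀPB = [3 0; 0 1] + [5.0000 10.0000; 10.0000 25.0000] = [8.0000 10.0000; 10.0000 26.0000]
BᵀPA = [-15.0000 4.5000; -42.5000 14.2500]
K = S⁻¹·BᵀPA = [0.3241 -0.2361; -1.7593 0.6389]
A−BK = [0.6435 -0.3403; -3.5463 2.0694]
AᵀP(A−BK) = [6.3426 -3.0139; -3.0139 1.5208]
P' = Q + AᵀP(A−BK) = [6.8426 -3.7639; -3.7639 3.7708]
tr(P') = 10.6134


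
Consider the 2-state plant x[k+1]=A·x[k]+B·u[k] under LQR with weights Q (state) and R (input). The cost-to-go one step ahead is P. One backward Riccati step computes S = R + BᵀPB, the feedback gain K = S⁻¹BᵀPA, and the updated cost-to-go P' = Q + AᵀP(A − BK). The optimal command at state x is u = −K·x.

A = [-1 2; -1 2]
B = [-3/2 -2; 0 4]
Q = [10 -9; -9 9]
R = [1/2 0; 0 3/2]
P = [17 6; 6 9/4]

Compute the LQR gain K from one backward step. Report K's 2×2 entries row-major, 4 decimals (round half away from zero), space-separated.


0.9275 -1.8550 -0.0961 0.1921

BᵀP = [-25.5000 -9.0000; -10.0000 -3.0000]
S = R + BᵀPB = [1/2 0; 0 3/2] + [38.2500 15.0000; 15.0000 8.0000] = [38.7500 15.0000; 15.0000 9.5000]
BᵀPA = [34.5000 -69.0000; 13.0000 -26.0000]
K = S⁻¹·BᵀPA = [0.9275 -1.8550; -0.0961 0.1921]
A−BK = [0.1991 -0.3983; -0.6157 1.2314]
AᵀP(A−BK) = [0.4998 -0.9996; -0.9996 1.9991]
P' = Q + AᵀP(A−BK) = [10.4998 -9.9996; -9.9996 10.9991]
tr(P') = 21.4989


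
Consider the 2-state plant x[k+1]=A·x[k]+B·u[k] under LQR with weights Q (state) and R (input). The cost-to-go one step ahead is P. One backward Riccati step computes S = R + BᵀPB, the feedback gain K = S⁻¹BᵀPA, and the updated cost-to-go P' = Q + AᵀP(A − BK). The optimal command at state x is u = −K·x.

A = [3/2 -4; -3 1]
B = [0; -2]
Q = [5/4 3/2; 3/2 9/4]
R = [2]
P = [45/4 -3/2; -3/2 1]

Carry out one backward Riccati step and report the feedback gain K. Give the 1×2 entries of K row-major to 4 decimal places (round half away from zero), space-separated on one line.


1.7500 -2.3333

BᵀP = [3.0000 -2.0000]
S = R + BᵀPB = [2] + [4.0000] = [6.0000]
BᵀPA = [10.5000 -14.0000]
K = S⁻¹·BᵀPA = [1.7500 -2.3333]
A−BK = [1.5000 -4.0000; 0.5000 -3.6667]
AᵀP(A−BK) = [29.4375 -66.2500; -66.2500 160.3333]
P' = Q + AᵀP(A−BK) = [30.6875 -64.7500; -64.7500 162.5833]
tr(P') = 193.2708


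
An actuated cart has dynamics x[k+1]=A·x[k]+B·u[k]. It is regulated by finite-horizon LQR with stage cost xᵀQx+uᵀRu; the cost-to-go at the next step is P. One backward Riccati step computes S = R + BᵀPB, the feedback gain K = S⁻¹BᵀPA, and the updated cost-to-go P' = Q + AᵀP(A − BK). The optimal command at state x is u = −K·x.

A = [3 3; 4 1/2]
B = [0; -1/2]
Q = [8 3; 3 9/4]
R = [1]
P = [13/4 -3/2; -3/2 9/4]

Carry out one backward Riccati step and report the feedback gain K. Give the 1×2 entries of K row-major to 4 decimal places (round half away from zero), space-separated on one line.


-1.4400 1.0800

BᵀP = [0.7500 -1.1250]
S = R + BᵀPB = [1] + [0.5625] = [1.5625]
BᵀPA = [-2.2500 1.6875]
K = S⁻¹·BᵀPA = [-1.4400 1.0800]
A−BK = [3.0000 3.0000; 3.2800 1.0400]
AᵀP(A−BK) = [26.0100 15.9300; 15.9300 23.4900]
P' = Q + AᵀP(A−BK) = [34.0100 18.9300; 18.9300 25.7400]
tr(P') = 59.7500


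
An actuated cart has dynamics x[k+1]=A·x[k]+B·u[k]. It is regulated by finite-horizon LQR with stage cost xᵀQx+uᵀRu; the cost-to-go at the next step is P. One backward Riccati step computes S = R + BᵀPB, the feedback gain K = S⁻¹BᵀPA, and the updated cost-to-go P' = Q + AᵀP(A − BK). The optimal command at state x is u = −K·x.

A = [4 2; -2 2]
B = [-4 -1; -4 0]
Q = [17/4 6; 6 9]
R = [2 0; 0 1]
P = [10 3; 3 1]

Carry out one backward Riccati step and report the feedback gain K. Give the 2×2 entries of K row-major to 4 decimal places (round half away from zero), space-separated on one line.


-0.5419 -0.4645 -0.5290 -0.1677

BᵀP = [-52.0000 -16.0000; -10.0000 -3.0000]
S = R + BᵀPB = [2 0; 0 1] + [272.0000 52.0000; 52.0000 10.0000] = [274.0000 52.0000; 52.0000 11.0000]
BᵀPA = [-176.0000 -136.0000; -34.0000 -26.0000]
K = S⁻¹·BᵀPA = [-0.5419 -0.4645; -0.5290 -0.1677]
A−BK = [1.3032 -0.0258; -4.1677 0.1419]
AᵀP(A−BK) = [2.6323 0.5419; 0.5419 0.4645]
P' = Q + AᵀP(A−BK) = [6.8823 6.5419; 6.5419 9.4645]
tr(P') = 16.3468


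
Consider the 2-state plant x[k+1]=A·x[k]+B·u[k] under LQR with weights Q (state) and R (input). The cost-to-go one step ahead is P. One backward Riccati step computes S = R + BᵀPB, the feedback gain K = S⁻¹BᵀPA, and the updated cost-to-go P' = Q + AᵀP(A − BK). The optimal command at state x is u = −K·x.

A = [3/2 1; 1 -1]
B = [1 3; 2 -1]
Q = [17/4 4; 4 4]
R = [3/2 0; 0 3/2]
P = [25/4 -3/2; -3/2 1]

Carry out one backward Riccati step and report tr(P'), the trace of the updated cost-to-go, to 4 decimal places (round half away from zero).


9.1392

BᵀP = [3.2500 0.5000; 20.2500 -5.5000]
S = R + BᵀPB = [3/2 0; 0 3/2] + [4.2500 9.2500; 9.2500 66.2500] = [5.7500 9.2500; 9.2500 67.7500]
BᵀPA = [5.3750 2.7500; 24.8750 25.7500]
K = S⁻¹·BᵀPA = [0.4410 -0.1706; 0.3069 0.4034]
A−BK = [0.1382 -0.0395; 0.4250 -0.2553]
AᵀP(A−BK) = [0.5568 0.0083; 0.0083 0.3324]
P' = Q + AᵀP(A−BK) = [4.8068 4.0083; 4.0083 4.3324]
tr(P') = 9.1392


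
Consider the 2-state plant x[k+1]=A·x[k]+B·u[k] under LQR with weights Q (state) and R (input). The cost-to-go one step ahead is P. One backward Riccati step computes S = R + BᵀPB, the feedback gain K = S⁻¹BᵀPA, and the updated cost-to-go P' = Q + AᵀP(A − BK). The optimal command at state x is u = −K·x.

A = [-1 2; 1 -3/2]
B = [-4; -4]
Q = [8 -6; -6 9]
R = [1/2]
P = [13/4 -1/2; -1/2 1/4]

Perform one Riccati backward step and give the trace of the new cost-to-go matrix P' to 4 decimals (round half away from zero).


20.8711

BᵀP = [-11.0000 1.0000]
S = R + BᵀPB = [1/2] + [40.0000] = [40.5000]
BᵀPA = [12.0000 -23.5000]
K = S⁻¹·BᵀPA = [0.2963 -0.5802]
A−BK = [0.1852 -0.3210; 2.1852 -3.8210]
AᵀP(A−BK) = [0.9444 -1.6620; -1.6620 2.9267]
P' = Q + AᵀP(A−BK) = [8.9444 -7.6620; -7.6620 11.9267]
tr(P') = 20.8711


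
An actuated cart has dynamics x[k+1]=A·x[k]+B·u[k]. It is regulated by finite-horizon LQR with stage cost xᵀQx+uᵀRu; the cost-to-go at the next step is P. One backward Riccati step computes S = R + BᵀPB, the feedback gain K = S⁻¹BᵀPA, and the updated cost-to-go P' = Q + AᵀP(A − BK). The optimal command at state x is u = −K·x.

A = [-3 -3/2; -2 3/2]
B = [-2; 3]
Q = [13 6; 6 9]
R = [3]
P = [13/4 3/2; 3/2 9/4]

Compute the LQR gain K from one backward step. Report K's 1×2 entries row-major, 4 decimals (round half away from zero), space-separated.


BᵀP = [-2.0000 3.7500]
S = R + BᵀPB = [3] + [15.2500] = [18.2500]
BᵀPA = [-1.5000 8.6250]
K = S⁻¹·BᵀPA = [-0.0822 0.4726]
A−BK = [-3.1644 -0.5548; -1.7534 0.0822]
AᵀP(A−BK) = [56.1267 6.3339; 6.3339 1.5488]
P' = Q + AᵀP(A−BK) = [69.1267 12.3339; 12.3339 10.5488]
tr(P') = 79.6755

-0.0822 0.4726


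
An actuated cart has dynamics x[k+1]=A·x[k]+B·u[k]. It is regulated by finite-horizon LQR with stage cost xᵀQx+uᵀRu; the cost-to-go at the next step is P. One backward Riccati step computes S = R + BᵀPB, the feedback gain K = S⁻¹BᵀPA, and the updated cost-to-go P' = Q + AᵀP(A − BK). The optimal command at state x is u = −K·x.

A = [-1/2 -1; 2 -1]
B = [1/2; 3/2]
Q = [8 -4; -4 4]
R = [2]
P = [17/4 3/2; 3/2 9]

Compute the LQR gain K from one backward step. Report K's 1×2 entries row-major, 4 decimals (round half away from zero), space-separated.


BᵀP = [4.3750 14.2500]
S = R + BᵀPB = [2] + [23.5625] = [25.5625]
BᵀPA = [26.3125 -18.6250]
K = S⁻¹·BᵀPA = [1.0293 -0.7286]
A−BK = [-1.0147 -0.6357; 0.4560 0.0929]
AᵀP(A−BK) = [6.9780 1.0465; 1.0465 2.6797]
P' = Q + AᵀP(A−BK) = [14.9780 -2.9535; -2.9535 6.6797]
tr(P') = 21.6577

1.0293 -0.7286


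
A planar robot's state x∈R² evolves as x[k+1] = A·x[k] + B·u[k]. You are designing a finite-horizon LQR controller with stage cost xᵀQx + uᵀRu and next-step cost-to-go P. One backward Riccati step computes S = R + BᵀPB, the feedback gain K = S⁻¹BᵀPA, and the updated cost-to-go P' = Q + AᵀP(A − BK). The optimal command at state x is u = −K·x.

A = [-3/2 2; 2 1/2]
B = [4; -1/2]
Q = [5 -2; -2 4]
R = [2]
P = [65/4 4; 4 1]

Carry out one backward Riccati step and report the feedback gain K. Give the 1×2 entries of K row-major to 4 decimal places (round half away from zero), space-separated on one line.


-0.2579 0.5431

BᵀP = [63.0000 15.5000]
S = R + BᵀPB = [2] + [244.2500] = [246.2500]
BᵀPA = [-63.5000 133.7500]
K = S⁻¹·BᵀPA = [-0.2579 0.5431]
A−BK = [-0.4685 -0.1726; 1.8711 0.7716]
AᵀP(A−BK) = [0.1879 -0.2602; -0.2602 0.6041]
P' = Q + AᵀP(A−BK) = [5.1879 -2.2602; -2.2602 4.6041]
tr(P') = 9.7919


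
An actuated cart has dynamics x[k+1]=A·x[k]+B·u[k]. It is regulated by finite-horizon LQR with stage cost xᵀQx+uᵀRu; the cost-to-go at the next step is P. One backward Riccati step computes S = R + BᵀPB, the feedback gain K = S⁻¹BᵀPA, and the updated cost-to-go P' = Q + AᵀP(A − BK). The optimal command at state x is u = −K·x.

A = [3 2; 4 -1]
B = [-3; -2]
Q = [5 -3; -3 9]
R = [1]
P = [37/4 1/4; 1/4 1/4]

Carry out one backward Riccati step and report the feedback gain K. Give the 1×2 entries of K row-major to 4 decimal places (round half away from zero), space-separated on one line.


-1.0170 -0.6261

BᵀP = [-28.2500 -1.2500]
S = R + BᵀPB = [1] + [87.2500] = [88.2500]
BᵀPA = [-89.7500 -55.2500]
K = S⁻¹·BᵀPA = [-1.0170 -0.6261]
A−BK = [-0.0510 0.1218; 1.9660 -2.2521]
AᵀP(A−BK) = [1.9745 -0.4391; -0.4391 1.6601]
P' = Q + AᵀP(A−BK) = [6.9745 -3.4391; -3.4391 10.6601]
tr(P') = 17.6346


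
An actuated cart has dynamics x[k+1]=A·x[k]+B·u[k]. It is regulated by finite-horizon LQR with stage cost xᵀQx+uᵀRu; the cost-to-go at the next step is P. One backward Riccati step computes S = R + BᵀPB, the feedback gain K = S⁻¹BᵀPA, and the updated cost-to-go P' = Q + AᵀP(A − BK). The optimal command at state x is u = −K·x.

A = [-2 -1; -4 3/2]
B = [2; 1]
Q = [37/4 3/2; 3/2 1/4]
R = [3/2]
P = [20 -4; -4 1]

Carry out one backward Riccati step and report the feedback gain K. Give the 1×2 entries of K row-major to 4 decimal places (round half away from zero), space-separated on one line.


-0.6617 -0.6992

BᵀP = [36.0000 -7.0000]
S = R + BᵀPB = [3/2] + [65.0000] = [66.5000]
BᵀPA = [-44.0000 -46.5000]
K = S⁻¹·BᵀPA = [-0.6617 -0.6992]
A−BK = [-0.6767 0.3985; -3.3383 2.1992]
AᵀP(A−BK) = [2.8872 -0.7669; -0.7669 1.7350]
P' = Q + AᵀP(A−BK) = [12.1372 0.7331; 0.7331 1.9850]
tr(P') = 14.1222


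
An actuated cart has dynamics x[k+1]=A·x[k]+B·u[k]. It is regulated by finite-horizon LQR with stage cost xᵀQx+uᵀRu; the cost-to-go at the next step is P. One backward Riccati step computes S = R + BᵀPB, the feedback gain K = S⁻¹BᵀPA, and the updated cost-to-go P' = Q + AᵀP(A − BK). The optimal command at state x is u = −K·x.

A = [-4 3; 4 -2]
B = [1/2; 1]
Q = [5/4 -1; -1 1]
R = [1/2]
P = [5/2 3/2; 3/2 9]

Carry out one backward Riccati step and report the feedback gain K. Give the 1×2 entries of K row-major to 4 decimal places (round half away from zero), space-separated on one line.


BᵀP = [2.7500 9.7500]
S = R + BᵀPB = [1/2] + [11.1250] = [11.6250]
BᵀPA = [28.0000 -11.2500]
K = S⁻¹·BᵀPA = [2.4086 -0.9677]
A−BK = [-5.2043 3.4839; 1.5914 -1.0323]
AᵀP(A−BK) = [68.5591 -44.9032; -44.9032 29.6129]
P' = Q + AᵀP(A−BK) = [69.8091 -45.9032; -45.9032 30.6129]
tr(P') = 100.4220

2.4086 -0.9677


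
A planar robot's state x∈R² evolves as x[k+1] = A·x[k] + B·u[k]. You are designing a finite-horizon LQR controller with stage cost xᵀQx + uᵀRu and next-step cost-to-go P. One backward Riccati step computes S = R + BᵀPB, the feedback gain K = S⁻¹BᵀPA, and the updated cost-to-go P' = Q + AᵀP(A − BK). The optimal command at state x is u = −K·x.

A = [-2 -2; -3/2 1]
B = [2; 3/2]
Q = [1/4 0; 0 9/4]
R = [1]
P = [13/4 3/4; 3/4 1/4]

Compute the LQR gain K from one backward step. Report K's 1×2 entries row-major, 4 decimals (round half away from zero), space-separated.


BᵀP = [7.6250 1.8750]
S = R + BᵀPB = [1] + [18.0625] = [19.0625]
BᵀPA = [-18.0625 -13.3750]
K = S⁻¹·BᵀPA = [-0.9475 -0.7016]
A−BK = [-0.1049 -0.5967; -0.0787 2.0525]
AᵀP(A−BK) = [0.9475 0.7016; 0.7016 0.8656]
P' = Q + AᵀP(A−BK) = [1.1975 0.7016; 0.7016 3.1156]
tr(P') = 4.3131

-0.9475 -0.7016


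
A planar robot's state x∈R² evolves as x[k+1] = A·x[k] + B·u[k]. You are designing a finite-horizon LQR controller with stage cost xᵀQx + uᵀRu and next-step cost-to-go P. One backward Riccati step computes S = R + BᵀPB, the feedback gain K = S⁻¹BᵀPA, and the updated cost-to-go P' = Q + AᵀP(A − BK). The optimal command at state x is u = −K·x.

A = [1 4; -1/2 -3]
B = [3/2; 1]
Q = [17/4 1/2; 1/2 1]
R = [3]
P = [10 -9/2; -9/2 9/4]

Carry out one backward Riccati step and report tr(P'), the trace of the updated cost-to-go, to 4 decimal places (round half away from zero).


80.9967

BᵀP = [10.5000 -4.5000]
S = R + BᵀPB = [3] + [11.2500] = [14.2500]
BᵀPA = [12.7500 55.5000]
K = S⁻¹·BᵀPA = [0.8947 3.8947]
A−BK = [-0.3421 -1.8421; -1.3947 -6.8947]
AᵀP(A−BK) = [3.6546 16.2171; 16.2171 72.0921]
P' = Q + AᵀP(A−BK) = [7.9046 16.7171; 16.7171 73.0921]
tr(P') = 80.9967
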